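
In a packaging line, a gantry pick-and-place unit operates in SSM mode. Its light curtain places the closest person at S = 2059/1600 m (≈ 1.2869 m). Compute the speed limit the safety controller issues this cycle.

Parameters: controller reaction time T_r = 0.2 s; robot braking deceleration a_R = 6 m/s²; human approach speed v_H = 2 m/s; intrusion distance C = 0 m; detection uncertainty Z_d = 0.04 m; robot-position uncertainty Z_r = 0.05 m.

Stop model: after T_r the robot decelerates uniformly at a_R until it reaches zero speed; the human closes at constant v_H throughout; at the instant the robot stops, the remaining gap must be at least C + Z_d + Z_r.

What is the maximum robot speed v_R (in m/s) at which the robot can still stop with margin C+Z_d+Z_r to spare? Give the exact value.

quadratic (1/12)·v² + (8/15)·v + (-51/64) = 0
  disc = (8/15)² − 4·(1/12)·(-51/64) = 7921/14400 ; √disc = 89/120
  v_R = (−(8/15) + 89/120) / (2·(1/12)) = 5/4 m/s
check:
stop time T_s = (5/4)/6 = 0.2083 s
robot covers v_R·T_r = 1.2500·0.2000 = 0.2500 m before braking
braking distance = 1.2500²/(2·6.0000) = 0.1302 m
person approaches 2.0000·(0.2000+0.2083) = 0.8167 m
residual clearance needed = 0.0000+0.0400+0.0500 = 0.0900 m
sum ≈ 0.2500+0.1302+0.8167+0.0900 ≈ 1.2869 m = S ✓

v_R_max = 5/4 m/s = 1.2500 m/s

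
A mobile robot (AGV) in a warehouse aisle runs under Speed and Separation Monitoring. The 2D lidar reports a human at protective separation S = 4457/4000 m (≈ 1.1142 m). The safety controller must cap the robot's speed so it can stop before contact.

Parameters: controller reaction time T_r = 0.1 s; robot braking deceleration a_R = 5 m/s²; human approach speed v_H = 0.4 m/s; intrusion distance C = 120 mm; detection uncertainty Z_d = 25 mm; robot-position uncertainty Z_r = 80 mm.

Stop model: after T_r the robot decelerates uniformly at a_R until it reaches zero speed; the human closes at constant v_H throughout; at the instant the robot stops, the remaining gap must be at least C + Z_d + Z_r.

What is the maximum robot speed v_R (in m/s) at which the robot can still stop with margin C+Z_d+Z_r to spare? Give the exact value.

v_R_max = 43/20 m/s = 2.1500 m/s

collect terms ⇒ (1/10)·v_R² + (9/50)·v_R + (-3397/4000) = 0
  disc = (9/50)² − 4·(1/10)·(-3397/4000) = 3721/10000 ; √disc = 61/100
  v_R = (−(9/50) + 61/100) / (2·(1/10)) = 43/20 m/s
check:
T_s = v_R/a_R = (43/20)/5 = 0.4300 s
robot covers v_R·T_r = 2.1500·0.1000 = 0.2150 m before braking
robot covers 2.1500·0.4300 − ½·5.0000·0.4300² = 0.4622 m while stopping
human closes 0.4000·0.5300 = 0.2120 m
residual clearance needed = 0.1200+0.0250+0.0800 = 0.2250 m
sum ≈ 0.2150+0.4622+0.2120+0.2250 ≈ 1.1142 m = S ✓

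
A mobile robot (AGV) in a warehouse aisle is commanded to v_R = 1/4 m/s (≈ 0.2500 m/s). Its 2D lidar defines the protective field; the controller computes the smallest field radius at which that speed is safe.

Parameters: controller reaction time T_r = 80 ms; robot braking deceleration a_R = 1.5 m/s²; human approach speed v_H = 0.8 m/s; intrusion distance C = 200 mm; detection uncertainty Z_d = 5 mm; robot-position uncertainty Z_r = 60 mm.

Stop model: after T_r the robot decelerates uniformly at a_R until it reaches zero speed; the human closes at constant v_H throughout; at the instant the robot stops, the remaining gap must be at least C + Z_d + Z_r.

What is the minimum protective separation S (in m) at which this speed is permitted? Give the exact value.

S_min = 3019/6000 m = 0.5032 m

stop time T_s = (1/4)/(3/2) = 0.1667 s
reaction-phase robot travel = 0.2500·0.0800 = 0.0200 m
robot covers 0.2500·0.1667 − ½·1.5000·0.1667² = 0.0208 m while stopping
human closes 0.8000·0.2467 = 0.1973 m
margins: 0.2000+0.0050+0.0600 = 0.2650 m
S_min ≈ 0.0200+0.0208+0.1973+0.2650  ⇒  S_min = 3019/6000 m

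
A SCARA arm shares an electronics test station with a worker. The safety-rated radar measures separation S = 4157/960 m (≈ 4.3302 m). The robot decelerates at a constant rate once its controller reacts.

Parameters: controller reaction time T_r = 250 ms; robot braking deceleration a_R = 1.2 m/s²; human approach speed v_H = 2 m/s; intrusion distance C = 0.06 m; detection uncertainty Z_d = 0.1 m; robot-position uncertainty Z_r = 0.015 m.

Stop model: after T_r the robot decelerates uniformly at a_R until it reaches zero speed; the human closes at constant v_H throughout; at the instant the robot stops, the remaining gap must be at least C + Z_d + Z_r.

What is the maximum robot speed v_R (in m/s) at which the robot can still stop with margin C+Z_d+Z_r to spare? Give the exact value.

at the boundary: (5/12)·v² + (23/12)·v + (-3509/960) = 0
  disc = (23/12)² − 4·(5/12)·(-3509/960) = 625/64 ; √disc = 25/8
  v_R = (−(23/12) + 25/8) / (2·(5/12)) = 29/20 m/s
check:
braking lasts T_s = (29/20)/(6/5) = 1.2083 s
robot in T_r: 1.4500·0.2500 = 0.3625 m
braking distance = 1.4500²/(2·1.2000) = 0.8760 m
human closes 2.0000·1.4583 = 2.9167 m
margins: 0.0600+0.1000+0.0150 = 0.1750 m
sum ≈ 0.3625+0.8760+2.9167+0.1750 ≈ 4.3302 m = S ✓

v_R_max = 29/20 m/s = 1.4500 m/s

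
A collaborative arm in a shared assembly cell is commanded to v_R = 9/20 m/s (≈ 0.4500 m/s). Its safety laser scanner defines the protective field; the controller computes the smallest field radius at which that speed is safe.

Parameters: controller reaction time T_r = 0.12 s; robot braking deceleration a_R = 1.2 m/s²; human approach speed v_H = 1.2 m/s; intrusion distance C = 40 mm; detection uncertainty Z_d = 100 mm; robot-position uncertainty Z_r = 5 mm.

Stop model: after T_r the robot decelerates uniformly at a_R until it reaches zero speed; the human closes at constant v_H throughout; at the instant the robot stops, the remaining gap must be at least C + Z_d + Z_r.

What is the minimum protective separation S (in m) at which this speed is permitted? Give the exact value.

T_s = v_R/a_R = (9/20)/(6/5) = 0.3750 s
reaction-phase robot travel = 0.4500·0.1200 = 0.0540 m
robot under decel: 0.4500²/(2·1.2000) = 0.0844 m
human closes 1.2000·0.4950 = 0.5940 m
margins: 0.0400+0.1000+0.0050 = 0.1450 m
S_min ≈ 0.0540+0.0844+0.5940+0.1450  ⇒  S_min = 7019/8000 m

S_min = 7019/8000 m = 0.8774 m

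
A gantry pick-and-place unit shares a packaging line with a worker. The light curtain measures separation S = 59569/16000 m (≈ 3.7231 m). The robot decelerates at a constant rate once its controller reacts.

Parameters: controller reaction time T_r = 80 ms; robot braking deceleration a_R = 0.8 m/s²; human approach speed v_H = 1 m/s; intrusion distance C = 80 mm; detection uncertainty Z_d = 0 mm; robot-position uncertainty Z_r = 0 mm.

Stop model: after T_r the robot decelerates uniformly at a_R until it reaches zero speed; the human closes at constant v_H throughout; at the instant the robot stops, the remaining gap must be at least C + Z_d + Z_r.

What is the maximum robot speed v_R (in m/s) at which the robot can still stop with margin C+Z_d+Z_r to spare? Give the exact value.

quadratic (5/8)·v² + (133/100)·v + (-57009/16000) = 0
  disc = (133/100)² − 4·(5/8)·(-57009/16000) = 1708249/160000 ; √disc = 1307/400
  v_R = (−(133/100) + 1307/400) / (2·(5/8)) = 31/20 m/s
check:
braking lasts T_s = (31/20)/(4/5) = 1.9375 s
robot covers v_R·T_r = 1.5500·0.0800 = 0.1240 m before braking
robot covers 1.5500·1.9375 − ½·0.8000·1.9375² = 1.5016 m while stopping
human over T_r+T_s: 1.0000·(0.0800+1.9375) = 2.0175 m
residual clearance needed = 0.0800+0.0000+0.0000 = 0.0800 m
sum ≈ 0.1240+1.5016+2.0175+0.0800 ≈ 3.7231 m = S ✓

v_R_max = 31/20 m/s = 1.5500 m/s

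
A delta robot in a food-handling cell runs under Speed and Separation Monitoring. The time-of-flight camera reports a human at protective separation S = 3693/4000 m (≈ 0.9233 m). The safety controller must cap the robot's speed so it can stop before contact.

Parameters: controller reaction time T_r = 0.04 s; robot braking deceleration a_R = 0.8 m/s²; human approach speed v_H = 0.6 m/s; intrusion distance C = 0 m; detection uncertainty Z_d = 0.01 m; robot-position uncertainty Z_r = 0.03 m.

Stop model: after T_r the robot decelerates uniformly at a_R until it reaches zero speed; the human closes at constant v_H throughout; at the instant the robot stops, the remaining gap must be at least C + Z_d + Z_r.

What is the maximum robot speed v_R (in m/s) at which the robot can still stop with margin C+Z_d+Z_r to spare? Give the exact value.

collect terms ⇒ (5/8)·v_R² + (79/100)·v_R + (-3437/4000) = 0
  disc = (79/100)² − 4·(5/8)·(-3437/4000) = 110889/40000 ; √disc = 333/200
  v_R = (−(79/100) + 333/200) / (2·(5/8)) = 7/10 m/s
check:
stop time T_s = (7/10)/(4/5) = 0.8750 s
reaction-phase robot travel = 0.7000·0.0400 = 0.0280 m
robot covers 0.7000·0.8750 − ½·0.8000·0.8750² = 0.3063 m while stopping
human closes 0.6000·0.9150 = 0.5490 m
margins: 0.0000+0.0100+0.0300 = 0.0400 m
sum ≈ 0.0280+0.3063+0.5490+0.0400 ≈ 0.9233 m = S ✓

v_R_max = 7/10 m/s = 0.7000 m/s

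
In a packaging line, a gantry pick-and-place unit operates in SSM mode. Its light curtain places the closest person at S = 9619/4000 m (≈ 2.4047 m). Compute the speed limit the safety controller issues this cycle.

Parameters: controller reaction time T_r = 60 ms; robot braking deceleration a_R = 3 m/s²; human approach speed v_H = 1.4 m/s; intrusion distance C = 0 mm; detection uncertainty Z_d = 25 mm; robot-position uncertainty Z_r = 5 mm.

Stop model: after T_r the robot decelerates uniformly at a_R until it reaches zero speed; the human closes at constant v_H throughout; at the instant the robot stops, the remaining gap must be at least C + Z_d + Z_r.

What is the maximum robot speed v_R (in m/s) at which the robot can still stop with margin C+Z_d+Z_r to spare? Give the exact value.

quadratic (1/6)·v² + (79/150)·v + (-9163/4000) = 0
  disc = (79/150)² − 4·(1/6)·(-9163/4000) = 162409/90000 ; √disc = 403/300
  v_R = (−(79/150) + 403/300) / (2·(1/6)) = 49/20 m/s
check:
braking lasts T_s = (49/20)/3 = 0.8167 s
robot covers v_R·T_r = 2.4500·0.0600 = 0.1470 m before braking
robot under decel: 2.4500²/(2·3.0000) = 1.0004 m
human closes 1.4000·0.8767 = 1.2273 m
C+Z_d+Z_r = 0.0000+0.0250+0.0050 = 0.0300 m
sum ≈ 0.1470+1.0004+1.2273+0.0300 ≈ 2.4047 m = S ✓

v_R_max = 49/20 m/s = 2.4500 m/s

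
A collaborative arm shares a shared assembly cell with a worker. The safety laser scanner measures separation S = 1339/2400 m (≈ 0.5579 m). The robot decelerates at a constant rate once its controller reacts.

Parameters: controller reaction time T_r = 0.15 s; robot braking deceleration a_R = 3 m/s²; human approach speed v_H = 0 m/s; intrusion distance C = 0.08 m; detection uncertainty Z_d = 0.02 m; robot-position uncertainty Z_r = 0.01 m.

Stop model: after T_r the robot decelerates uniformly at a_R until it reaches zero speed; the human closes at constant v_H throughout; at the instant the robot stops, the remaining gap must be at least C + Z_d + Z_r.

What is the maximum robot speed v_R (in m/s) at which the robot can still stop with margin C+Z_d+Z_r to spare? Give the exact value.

at the boundary: (1/6)·v² + (3/20)·v + (-43/96) = 0
  disc = (3/20)² − 4·(1/6)·(-43/96) = 289/900 ; √disc = 17/30
  v_R = (−(3/20) + 17/30) / (2·(1/6)) = 5/4 m/s
check:
stop time T_s = (5/4)/3 = 0.4167 s
reaction-phase robot travel = 1.2500·0.1500 = 0.1875 m
braking distance = 1.2500²/(2·3.0000) = 0.2604 m
human closes 0.0000·0.5667 = 0.0000 m
C+Z_d+Z_r = 0.0800+0.0200+0.0100 = 0.1100 m
sum ≈ 0.1875+0.2604+0.0000+0.1100 ≈ 0.5579 m = S ✓

v_R_max = 5/4 m/s = 1.2500 m/s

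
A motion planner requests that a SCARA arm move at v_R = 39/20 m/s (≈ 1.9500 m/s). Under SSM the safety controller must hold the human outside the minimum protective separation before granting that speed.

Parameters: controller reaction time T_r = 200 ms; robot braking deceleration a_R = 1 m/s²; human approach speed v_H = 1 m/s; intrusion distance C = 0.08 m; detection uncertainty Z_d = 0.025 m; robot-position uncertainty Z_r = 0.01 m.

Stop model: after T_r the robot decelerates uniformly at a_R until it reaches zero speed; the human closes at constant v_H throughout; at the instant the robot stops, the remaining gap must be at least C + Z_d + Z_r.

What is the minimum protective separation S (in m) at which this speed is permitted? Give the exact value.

stop time T_s = (39/20)/1 = 1.9500 s
robot covers v_R·T_r = 1.9500·0.2000 = 0.3900 m before braking
robot under decel: 1.9500²/(2·1.0000) = 1.9013 m
person approaches 1.0000·(0.2000+1.9500) = 2.1500 m
C+Z_d+Z_r = 0.0800+0.0250+0.0100 = 0.1150 m
S_min ≈ 0.3900+1.9013+2.1500+0.1150  ⇒  S_min = 729/160 m

S_min = 729/160 m = 4.5563 m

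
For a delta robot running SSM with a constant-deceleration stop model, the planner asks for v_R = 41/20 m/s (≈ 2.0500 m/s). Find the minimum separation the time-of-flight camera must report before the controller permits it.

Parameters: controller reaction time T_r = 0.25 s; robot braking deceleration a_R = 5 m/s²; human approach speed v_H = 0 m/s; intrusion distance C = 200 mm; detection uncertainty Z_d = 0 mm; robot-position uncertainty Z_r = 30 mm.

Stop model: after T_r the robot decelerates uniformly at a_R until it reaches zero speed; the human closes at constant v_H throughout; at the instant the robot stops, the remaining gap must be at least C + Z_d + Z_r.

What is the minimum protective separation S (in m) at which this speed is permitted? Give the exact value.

T_s = v_R/a_R = (41/20)/5 = 0.4100 s
reaction-phase robot travel = 2.0500·0.2500 = 0.5125 m
braking distance = 2.0500²/(2·5.0000) = 0.4203 m
person approaches 0.0000·(0.2500+0.4100) = 0.0000 m
C+Z_d+Z_r = 0.2000+0.0000+0.0300 = 0.2300 m
S_min ≈ 0.5125+0.4203+0.0000+0.2300  ⇒  S_min = 4651/4000 m

S_min = 4651/4000 m = 1.1627 m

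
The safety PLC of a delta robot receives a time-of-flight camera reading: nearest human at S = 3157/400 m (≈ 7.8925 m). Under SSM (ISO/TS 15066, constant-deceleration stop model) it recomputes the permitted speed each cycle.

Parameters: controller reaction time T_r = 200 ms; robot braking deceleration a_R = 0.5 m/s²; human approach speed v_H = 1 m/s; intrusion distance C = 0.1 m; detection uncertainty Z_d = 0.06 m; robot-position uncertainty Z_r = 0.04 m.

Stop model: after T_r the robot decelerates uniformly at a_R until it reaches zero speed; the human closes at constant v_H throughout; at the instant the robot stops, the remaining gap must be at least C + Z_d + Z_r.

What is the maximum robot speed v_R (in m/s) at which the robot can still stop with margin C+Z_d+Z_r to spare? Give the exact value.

at the boundary: (1)·v² + (11/5)·v + (-2997/400) = 0
  disc = (11/5)² − 4·(1)·(-2997/400) = 3481/100 ; √disc = 59/10
  v_R = (−(11/5) + 59/10) / (2·(1)) = 37/20 m/s
check:
stop time T_s = (37/20)/(1/2) = 3.7000 s
reaction-phase robot travel = 1.8500·0.2000 = 0.3700 m
braking distance = 1.8500²/(2·0.5000) = 3.4225 m
human closes 1.0000·3.9000 = 3.9000 m
C+Z_d+Z_r = 0.1000+0.0600+0.0400 = 0.2000 m
sum ≈ 0.3700+3.4225+3.9000+0.2000 ≈ 7.8925 m = S ✓

v_R_max = 37/20 m/s = 1.8500 m/s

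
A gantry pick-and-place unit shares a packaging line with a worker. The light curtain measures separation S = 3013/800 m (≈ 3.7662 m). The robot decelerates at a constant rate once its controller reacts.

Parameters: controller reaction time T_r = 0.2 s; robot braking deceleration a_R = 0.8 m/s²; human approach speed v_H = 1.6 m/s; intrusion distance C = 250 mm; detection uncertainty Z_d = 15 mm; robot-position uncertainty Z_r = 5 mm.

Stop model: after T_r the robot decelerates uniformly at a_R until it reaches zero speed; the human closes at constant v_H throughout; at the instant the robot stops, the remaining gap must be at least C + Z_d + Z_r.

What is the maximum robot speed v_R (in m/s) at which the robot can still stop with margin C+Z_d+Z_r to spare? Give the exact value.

v_R_max = 11/10 m/s = 1.1000 m/s

collect terms ⇒ (5/8)·v_R² + (11/5)·v_R + (-2541/800) = 0
  disc = (11/5)² − 4·(5/8)·(-2541/800) = 20449/1600 ; √disc = 143/40
  v_R = (−(11/5) + 143/40) / (2·(5/8)) = 11/10 m/s
check:
braking lasts T_s = (11/10)/(4/5) = 1.3750 s
reaction-phase robot travel = 1.1000·0.2000 = 0.2200 m
braking distance = 1.1000²/(2·0.8000) = 0.7562 m
person approaches 1.6000·(0.2000+1.3750) = 2.5200 m
margins: 0.2500+0.0150+0.0050 = 0.2700 m
sum ≈ 0.2200+0.7562+2.5200+0.2700 ≈ 3.7662 m = S ✓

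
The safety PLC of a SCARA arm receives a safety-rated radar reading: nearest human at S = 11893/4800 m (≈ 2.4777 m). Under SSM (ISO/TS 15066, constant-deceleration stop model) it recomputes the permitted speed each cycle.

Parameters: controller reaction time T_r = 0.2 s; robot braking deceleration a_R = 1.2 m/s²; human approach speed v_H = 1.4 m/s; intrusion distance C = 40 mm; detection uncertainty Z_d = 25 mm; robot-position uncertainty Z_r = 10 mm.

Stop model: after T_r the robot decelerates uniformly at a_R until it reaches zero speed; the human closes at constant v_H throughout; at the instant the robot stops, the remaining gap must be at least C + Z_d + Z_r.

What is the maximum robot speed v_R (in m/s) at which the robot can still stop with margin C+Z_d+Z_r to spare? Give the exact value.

collect terms ⇒ (5/12)·v_R² + (41/30)·v_R + (-10189/4800) = 0
  disc = (41/30)² − 4·(5/12)·(-10189/4800) = 8649/1600 ; √disc = 93/40
  v_R = (−(41/30) + 93/40) / (2·(5/12)) = 23/20 m/s
check:
T_s = v_R/a_R = (23/20)/(6/5) = 0.9583 s
robot covers v_R·T_r = 1.1500·0.2000 = 0.2300 m before braking
robot covers 1.1500·0.9583 − ½·1.2000·0.9583² = 0.5510 m while stopping
human over T_r+T_s: 1.4000·(0.2000+0.9583) = 1.6217 m
residual clearance needed = 0.0400+0.0250+0.0100 = 0.0750 m
sum ≈ 0.2300+0.5510+1.6217+0.0750 ≈ 2.4777 m = S ✓

v_R_max = 23/20 m/s = 1.1500 m/s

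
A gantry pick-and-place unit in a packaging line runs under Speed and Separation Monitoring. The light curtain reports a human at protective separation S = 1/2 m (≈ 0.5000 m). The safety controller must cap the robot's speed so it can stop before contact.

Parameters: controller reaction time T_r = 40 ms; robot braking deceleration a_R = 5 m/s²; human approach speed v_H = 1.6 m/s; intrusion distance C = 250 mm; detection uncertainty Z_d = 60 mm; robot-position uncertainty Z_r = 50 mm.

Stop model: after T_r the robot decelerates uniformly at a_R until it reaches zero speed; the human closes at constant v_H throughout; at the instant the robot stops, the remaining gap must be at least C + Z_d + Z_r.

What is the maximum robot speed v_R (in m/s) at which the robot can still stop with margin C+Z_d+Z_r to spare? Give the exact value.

quadratic (1/10)·v² + (9/25)·v + (-19/250) = 0
  disc = (9/25)² − 4·(1/10)·(-19/250) = 4/25 ; √disc = 2/5
  v_R = (−(9/25) + 2/5) / (2·(1/10)) = 1/5 m/s
check:
T_s = v_R/a_R = (1/5)/5 = 0.0400 s
reaction-phase robot travel = 0.2000·0.0400 = 0.0080 m
robot under decel: 0.2000²/(2·5.0000) = 0.0040 m
human closes 1.6000·0.0800 = 0.1280 m
margins: 0.2500+0.0600+0.0500 = 0.3600 m
sum ≈ 0.0080+0.0040+0.1280+0.3600 ≈ 0.5000 m = S ✓

v_R_max = 1/5 m/s = 0.2000 m/s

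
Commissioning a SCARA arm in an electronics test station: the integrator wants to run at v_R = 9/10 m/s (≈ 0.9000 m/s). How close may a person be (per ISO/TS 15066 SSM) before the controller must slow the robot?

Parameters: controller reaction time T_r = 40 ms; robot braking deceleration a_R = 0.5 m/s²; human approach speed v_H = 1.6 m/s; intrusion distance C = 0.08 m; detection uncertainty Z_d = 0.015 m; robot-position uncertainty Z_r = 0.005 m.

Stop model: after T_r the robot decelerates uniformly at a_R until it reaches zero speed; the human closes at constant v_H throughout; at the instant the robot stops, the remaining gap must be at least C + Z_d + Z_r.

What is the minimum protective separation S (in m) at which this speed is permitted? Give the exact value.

S_min = 389/100 m = 3.8900 m

T_s = v_R/a_R = (9/10)/(1/2) = 1.8000 s
reaction-phase robot travel = 0.9000·0.0400 = 0.0360 m
braking distance = 0.9000²/(2·0.5000) = 0.8100 m
person approaches 1.6000·(0.0400+1.8000) = 2.9440 m
C+Z_d+Z_r = 0.0800+0.0150+0.0050 = 0.1000 m
S_min ≈ 0.0360+0.8100+2.9440+0.1000  ⇒  S_min = 389/100 m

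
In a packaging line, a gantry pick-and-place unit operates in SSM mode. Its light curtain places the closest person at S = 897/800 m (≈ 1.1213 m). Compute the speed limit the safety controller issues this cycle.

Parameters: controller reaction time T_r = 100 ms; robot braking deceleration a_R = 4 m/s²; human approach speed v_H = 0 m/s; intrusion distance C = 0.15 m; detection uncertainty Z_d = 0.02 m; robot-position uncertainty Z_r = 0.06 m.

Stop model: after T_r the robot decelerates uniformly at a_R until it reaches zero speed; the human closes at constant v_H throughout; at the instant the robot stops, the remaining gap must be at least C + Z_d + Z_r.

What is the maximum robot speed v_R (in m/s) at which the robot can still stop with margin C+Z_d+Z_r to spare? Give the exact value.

v_R_max = 23/10 m/s = 2.3000 m/s

quadratic (1/8)·v² + (1/10)·v + (-713/800) = 0
  disc = (1/10)² − 4·(1/8)·(-713/800) = 729/1600 ; √disc = 27/40
  v_R = (−(1/10) + 27/40) / (2·(1/8)) = 23/10 m/s
check:
T_s = v_R/a_R = (23/10)/4 = 0.5750 s
robot in T_r: 2.3000·0.1000 = 0.2300 m
robot under decel: 2.3000²/(2·4.0000) = 0.6613 m
human closes 0.0000·0.6750 = 0.0000 m
margins: 0.1500+0.0200+0.0600 = 0.2300 m
sum ≈ 0.2300+0.6613+0.0000+0.2300 ≈ 1.1213 m = S ✓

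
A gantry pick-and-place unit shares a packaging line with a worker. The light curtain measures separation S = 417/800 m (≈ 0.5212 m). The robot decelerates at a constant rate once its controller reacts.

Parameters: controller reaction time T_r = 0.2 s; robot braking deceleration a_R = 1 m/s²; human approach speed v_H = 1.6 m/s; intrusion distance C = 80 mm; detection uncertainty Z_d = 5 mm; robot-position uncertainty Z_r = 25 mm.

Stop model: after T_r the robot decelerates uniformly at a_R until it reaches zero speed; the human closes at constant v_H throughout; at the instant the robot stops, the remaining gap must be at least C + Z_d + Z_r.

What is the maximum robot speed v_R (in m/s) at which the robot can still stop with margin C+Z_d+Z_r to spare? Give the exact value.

v_R_max = 1/20 m/s = 0.0500 m/s

quadratic (1/2)·v² + (9/5)·v + (-73/800) = 0
  disc = (9/5)² − 4·(1/2)·(-73/800) = 1369/400 ; √disc = 37/20
  v_R = (−(9/5) + 37/20) / (2·(1/2)) = 1/20 m/s
check:
braking lasts T_s = (1/20)/1 = 0.0500 s
reaction-phase robot travel = 0.0500·0.2000 = 0.0100 m
robot under decel: 0.0500²/(2·1.0000) = 0.0013 m
human over T_r+T_s: 1.6000·(0.2000+0.0500) = 0.4000 m
C+Z_d+Z_r = 0.0800+0.0050+0.0250 = 0.1100 m
sum ≈ 0.0100+0.0013+0.4000+0.1100 ≈ 0.5212 m = S ✓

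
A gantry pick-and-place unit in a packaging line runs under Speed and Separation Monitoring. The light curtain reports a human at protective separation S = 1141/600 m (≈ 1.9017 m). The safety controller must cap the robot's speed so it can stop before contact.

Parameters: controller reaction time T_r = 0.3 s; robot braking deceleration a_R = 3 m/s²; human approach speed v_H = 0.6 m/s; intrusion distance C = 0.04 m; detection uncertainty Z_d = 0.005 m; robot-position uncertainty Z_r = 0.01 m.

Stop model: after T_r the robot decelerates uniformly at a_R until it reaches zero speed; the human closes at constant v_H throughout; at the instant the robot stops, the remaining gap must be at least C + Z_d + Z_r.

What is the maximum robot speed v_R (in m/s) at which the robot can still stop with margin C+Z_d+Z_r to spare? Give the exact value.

v_R_max = 2 m/s = 2.0000 m/s

quadratic (1/6)·v² + (1/2)·v + (-5/3) = 0
  disc = (1/2)² − 4·(1/6)·(-5/3) = 49/36 ; √disc = 7/6
  v_R = (−(1/2) + 7/6) / (2·(1/6)) = 2 m/s
check:
braking lasts T_s = 2/3 = 0.6667 s
reaction-phase robot travel = 2.0000·0.3000 = 0.6000 m
braking distance = 2.0000²/(2·3.0000) = 0.6667 m
person approaches 0.6000·(0.3000+0.6667) = 0.5800 m
residual clearance needed = 0.0400+0.0050+0.0100 = 0.0550 m
sum ≈ 0.6000+0.6667+0.5800+0.0550 ≈ 1.9017 m = S ✓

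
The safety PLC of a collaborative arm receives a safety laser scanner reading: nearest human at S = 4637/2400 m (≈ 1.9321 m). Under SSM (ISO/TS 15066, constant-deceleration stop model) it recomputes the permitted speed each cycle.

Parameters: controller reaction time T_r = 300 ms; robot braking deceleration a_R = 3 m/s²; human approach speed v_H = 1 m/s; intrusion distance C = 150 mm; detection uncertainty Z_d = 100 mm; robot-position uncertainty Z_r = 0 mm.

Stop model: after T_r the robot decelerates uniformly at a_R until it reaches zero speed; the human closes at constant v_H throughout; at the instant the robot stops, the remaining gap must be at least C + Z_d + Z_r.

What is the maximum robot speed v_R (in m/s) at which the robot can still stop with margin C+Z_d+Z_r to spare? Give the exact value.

v_R_max = 31/20 m/s = 1.5500 m/s

collect terms ⇒ (1/6)·v_R² + (19/30)·v_R + (-3317/2400) = 0
  disc = (19/30)² − 4·(1/6)·(-3317/2400) = 529/400 ; √disc = 23/20
  v_R = (−(19/30) + 23/20) / (2·(1/6)) = 31/20 m/s
check:
braking lasts T_s = (31/20)/3 = 0.5167 s
robot covers v_R·T_r = 1.5500·0.3000 = 0.4650 m before braking
robot under decel: 1.5500²/(2·3.0000) = 0.4004 m
human closes 1.0000·0.8167 = 0.8167 m
residual clearance needed = 0.1500+0.1000+0.0000 = 0.2500 m
sum ≈ 0.4650+0.4004+0.8167+0.2500 ≈ 1.9321 m = S ✓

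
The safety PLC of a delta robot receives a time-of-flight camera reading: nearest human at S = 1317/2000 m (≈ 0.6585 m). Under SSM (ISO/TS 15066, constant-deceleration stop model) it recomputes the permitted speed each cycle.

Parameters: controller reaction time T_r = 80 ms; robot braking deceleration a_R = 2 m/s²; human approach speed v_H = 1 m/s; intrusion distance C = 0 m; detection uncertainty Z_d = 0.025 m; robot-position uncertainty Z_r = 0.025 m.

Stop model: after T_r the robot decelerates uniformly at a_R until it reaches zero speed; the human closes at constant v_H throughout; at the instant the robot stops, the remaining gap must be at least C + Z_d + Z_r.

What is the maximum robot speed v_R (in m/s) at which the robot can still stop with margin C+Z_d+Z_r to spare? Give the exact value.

at the boundary: (1/4)·v² + (29/50)·v + (-1057/2000) = 0
  disc = (29/50)² − 4·(1/4)·(-1057/2000) = 8649/10000 ; √disc = 93/100
  v_R = (−(29/50) + 93/100) / (2·(1/4)) = 7/10 m/s
check:
braking lasts T_s = (7/10)/2 = 0.3500 s
robot covers v_R·T_r = 0.7000·0.0800 = 0.0560 m before braking
braking distance = 0.7000²/(2·2.0000) = 0.1225 m
human over T_r+T_s: 1.0000·(0.0800+0.3500) = 0.4300 m
margins: 0.0000+0.0250+0.0250 = 0.0500 m
sum ≈ 0.0560+0.1225+0.4300+0.0500 ≈ 0.6585 m = S ✓

v_R_max = 7/10 m/s = 0.7000 m/s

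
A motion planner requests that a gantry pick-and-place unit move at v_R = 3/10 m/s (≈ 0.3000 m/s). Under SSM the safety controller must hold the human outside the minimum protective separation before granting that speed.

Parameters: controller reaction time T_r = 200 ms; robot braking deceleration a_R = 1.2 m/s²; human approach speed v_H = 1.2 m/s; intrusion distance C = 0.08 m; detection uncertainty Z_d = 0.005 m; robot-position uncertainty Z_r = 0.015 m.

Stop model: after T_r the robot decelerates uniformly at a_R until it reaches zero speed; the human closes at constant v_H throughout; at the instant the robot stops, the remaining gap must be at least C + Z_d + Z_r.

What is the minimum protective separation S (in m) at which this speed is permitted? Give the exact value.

S_min = 59/80 m = 0.7375 m

braking lasts T_s = (3/10)/(6/5) = 0.2500 s
robot in T_r: 0.3000·0.2000 = 0.0600 m
robot under decel: 0.3000²/(2·1.2000) = 0.0375 m
person approaches 1.2000·(0.2000+0.2500) = 0.5400 m
residual clearance needed = 0.0800+0.0050+0.0150 = 0.1000 m
S_min ≈ 0.0600+0.0375+0.5400+0.1000  ⇒  S_min = 59/80 m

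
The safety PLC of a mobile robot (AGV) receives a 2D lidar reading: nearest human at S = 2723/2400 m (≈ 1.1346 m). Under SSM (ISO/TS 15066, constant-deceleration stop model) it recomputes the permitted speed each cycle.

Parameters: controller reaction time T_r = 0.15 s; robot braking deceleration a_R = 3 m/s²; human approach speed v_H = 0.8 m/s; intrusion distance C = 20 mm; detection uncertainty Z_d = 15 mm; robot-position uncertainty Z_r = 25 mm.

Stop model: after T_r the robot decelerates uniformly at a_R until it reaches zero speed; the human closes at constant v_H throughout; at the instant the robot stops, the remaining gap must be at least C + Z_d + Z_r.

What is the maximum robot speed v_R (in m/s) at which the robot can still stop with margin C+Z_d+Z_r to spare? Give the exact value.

v_R_max = 29/20 m/s = 1.4500 m/s

collect terms ⇒ (1/6)·v_R² + (5/12)·v_R + (-2291/2400) = 0
  disc = (5/12)² − 4·(1/6)·(-2291/2400) = 81/100 ; √disc = 9/10
  v_R = (−(5/12) + 9/10) / (2·(1/6)) = 29/20 m/s
check:
braking lasts T_s = (29/20)/3 = 0.4833 s
robot covers v_R·T_r = 1.4500·0.1500 = 0.2175 m before braking
braking distance = 1.4500²/(2·3.0000) = 0.3504 m
human over T_r+T_s: 0.8000·(0.1500+0.4833) = 0.5067 m
C+Z_d+Z_r = 0.0200+0.0150+0.0250 = 0.0600 m
sum ≈ 0.2175+0.3504+0.5067+0.0600 ≈ 1.1346 m = S ✓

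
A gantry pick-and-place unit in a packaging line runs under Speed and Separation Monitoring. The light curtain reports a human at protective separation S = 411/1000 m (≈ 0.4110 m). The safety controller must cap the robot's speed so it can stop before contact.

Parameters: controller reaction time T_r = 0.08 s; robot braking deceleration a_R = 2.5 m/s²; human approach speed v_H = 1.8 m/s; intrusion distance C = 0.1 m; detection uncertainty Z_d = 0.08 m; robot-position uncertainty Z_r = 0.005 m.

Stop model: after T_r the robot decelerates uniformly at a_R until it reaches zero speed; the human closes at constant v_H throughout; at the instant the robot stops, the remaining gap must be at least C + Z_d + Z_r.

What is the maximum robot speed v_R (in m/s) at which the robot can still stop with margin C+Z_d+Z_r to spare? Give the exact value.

collect terms ⇒ (1/5)·v_R² + (4/5)·v_R + (-41/500) = 0
  disc = (4/5)² − 4·(1/5)·(-41/500) = 441/625 ; √disc = 21/25
  v_R = (−(4/5) + 21/25) / (2·(1/5)) = 1/10 m/s
check:
braking lasts T_s = (1/10)/(5/2) = 0.0400 s
reaction-phase robot travel = 0.1000·0.0800 = 0.0080 m
robot under decel: 0.1000²/(2·2.5000) = 0.0020 m
human over T_r+T_s: 1.8000·(0.0800+0.0400) = 0.2160 m
margins: 0.1000+0.0800+0.0050 = 0.1850 m
sum ≈ 0.0080+0.0020+0.2160+0.1850 ≈ 0.4110 m = S ✓

v_R_max = 1/10 m/s = 0.1000 m/s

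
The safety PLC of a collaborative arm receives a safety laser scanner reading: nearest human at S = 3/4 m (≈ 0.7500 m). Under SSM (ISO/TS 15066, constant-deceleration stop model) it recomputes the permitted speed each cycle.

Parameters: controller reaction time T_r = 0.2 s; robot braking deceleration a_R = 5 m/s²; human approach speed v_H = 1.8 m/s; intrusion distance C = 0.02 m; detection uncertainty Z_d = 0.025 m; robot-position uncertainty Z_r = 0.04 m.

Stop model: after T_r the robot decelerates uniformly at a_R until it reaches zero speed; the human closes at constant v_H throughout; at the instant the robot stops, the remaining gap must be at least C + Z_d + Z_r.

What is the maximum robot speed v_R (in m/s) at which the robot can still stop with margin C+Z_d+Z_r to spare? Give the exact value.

at the boundary: (1/10)·v² + (14/25)·v + (-61/200) = 0
  disc = (14/25)² − 4·(1/10)·(-61/200) = 1089/2500 ; √disc = 33/50
  v_R = (−(14/25) + 33/50) / (2·(1/10)) = 1/2 m/s
check:
braking lasts T_s = (1/2)/5 = 0.1000 s
robot covers v_R·T_r = 0.5000·0.2000 = 0.1000 m before braking
robot covers 0.5000·0.1000 − ½·5.0000·0.1000² = 0.0250 m while stopping
human closes 1.8000·0.3000 = 0.5400 m
residual clearance needed = 0.0200+0.0250+0.0400 = 0.0850 m
sum ≈ 0.1000+0.0250+0.5400+0.0850 ≈ 0.7500 m = S ✓

v_R_max = 1/2 m/s = 0.5000 m/s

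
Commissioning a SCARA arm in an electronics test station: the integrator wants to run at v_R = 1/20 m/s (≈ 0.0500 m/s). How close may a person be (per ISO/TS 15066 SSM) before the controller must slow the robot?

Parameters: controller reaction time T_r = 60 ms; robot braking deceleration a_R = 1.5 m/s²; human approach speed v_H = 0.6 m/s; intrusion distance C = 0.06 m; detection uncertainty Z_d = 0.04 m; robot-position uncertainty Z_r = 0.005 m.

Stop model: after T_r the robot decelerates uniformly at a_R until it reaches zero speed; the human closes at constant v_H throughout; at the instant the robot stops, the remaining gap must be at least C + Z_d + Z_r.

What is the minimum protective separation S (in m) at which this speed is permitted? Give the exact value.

braking lasts T_s = (1/20)/(3/2) = 0.0333 s
reaction-phase robot travel = 0.0500·0.0600 = 0.0030 m
robot covers 0.0500·0.0333 − ½·1.5000·0.0333² = 0.0008 m while stopping
human closes 0.6000·0.0933 = 0.0560 m
margins: 0.0600+0.0400+0.0050 = 0.1050 m
S_min ≈ 0.0030+0.0008+0.0560+0.1050  ⇒  S_min = 989/6000 m

S_min = 989/6000 m = 0.1648 m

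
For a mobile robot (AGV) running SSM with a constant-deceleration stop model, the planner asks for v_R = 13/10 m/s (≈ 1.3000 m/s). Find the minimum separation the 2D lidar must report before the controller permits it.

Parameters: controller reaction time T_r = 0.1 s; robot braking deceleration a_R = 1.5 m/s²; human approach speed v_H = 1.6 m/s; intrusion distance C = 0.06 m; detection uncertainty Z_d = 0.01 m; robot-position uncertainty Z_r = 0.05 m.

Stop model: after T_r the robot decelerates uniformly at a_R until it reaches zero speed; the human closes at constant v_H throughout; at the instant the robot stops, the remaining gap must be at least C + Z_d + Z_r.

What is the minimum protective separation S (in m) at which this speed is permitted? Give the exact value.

S_min = 59/25 m = 2.3600 m

T_s = v_R/a_R = (13/10)/(3/2) = 0.8667 s
reaction-phase robot travel = 1.3000·0.1000 = 0.1300 m
robot under decel: 1.3000²/(2·1.5000) = 0.5633 m
human closes 1.6000·0.9667 = 1.5467 m
margins: 0.0600+0.0100+0.0500 = 0.1200 m
S_min ≈ 0.1300+0.5633+1.5467+0.1200  ⇒  S_min = 59/25 m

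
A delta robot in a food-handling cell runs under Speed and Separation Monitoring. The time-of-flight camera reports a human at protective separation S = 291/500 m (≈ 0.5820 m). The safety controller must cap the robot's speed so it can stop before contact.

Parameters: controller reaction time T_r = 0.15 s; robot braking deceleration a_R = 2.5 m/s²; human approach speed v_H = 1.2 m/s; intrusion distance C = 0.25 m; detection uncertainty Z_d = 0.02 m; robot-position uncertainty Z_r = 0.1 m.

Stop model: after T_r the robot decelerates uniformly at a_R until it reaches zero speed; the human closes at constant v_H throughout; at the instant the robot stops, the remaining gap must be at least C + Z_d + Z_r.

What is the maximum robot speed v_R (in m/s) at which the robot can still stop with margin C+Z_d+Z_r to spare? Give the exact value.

v_R_max = 1/20 m/s = 0.0500 m/s

quadratic (1/5)·v² + (63/100)·v + (-4/125) = 0
  disc = (63/100)² − 4·(1/5)·(-4/125) = 169/400 ; √disc = 13/20
  v_R = (−(63/100) + 13/20) / (2·(1/5)) = 1/20 m/s
check:
T_s = v_R/a_R = (1/20)/(5/2) = 0.0200 s
robot covers v_R·T_r = 0.0500·0.1500 = 0.0075 m before braking
robot under decel: 0.0500²/(2·2.5000) = 0.0005 m
human over T_r+T_s: 1.2000·(0.1500+0.0200) = 0.2040 m
C+Z_d+Z_r = 0.2500+0.0200+0.1000 = 0.3700 m
sum ≈ 0.0075+0.0005+0.2040+0.3700 ≈ 0.5820 m = S ✓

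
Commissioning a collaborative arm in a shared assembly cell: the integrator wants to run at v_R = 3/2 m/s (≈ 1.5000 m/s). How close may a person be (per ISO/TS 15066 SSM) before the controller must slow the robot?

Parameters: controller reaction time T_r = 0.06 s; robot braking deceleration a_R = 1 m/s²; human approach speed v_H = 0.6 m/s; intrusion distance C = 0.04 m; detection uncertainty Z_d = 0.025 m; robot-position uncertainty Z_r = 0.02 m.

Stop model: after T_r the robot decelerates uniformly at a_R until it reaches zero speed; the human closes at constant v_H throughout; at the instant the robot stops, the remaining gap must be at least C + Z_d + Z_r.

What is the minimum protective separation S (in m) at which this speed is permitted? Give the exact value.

braking lasts T_s = (3/2)/1 = 1.5000 s
reaction-phase robot travel = 1.5000·0.0600 = 0.0900 m
braking distance = 1.5000²/(2·1.0000) = 1.1250 m
person approaches 0.6000·(0.0600+1.5000) = 0.9360 m
residual clearance needed = 0.0400+0.0250+0.0200 = 0.0850 m
S_min ≈ 0.0900+1.1250+0.9360+0.0850  ⇒  S_min = 559/250 m

S_min = 559/250 m = 2.2360 m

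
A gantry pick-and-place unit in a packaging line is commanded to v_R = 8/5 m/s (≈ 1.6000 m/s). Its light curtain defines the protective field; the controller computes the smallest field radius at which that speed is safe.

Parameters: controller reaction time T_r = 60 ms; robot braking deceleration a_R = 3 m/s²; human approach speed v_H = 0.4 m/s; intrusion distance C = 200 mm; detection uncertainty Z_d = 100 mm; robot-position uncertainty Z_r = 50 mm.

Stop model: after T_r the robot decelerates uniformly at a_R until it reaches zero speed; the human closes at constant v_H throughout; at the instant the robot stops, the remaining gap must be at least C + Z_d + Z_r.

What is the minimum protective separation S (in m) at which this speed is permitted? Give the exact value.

T_s = v_R/a_R = (8/5)/3 = 0.5333 s
robot in T_r: 1.6000·0.0600 = 0.0960 m
robot covers 1.6000·0.5333 − ½·3.0000·0.5333² = 0.4267 m while stopping
human over T_r+T_s: 0.4000·(0.0600+0.5333) = 0.2373 m
residual clearance needed = 0.2000+0.1000+0.0500 = 0.3500 m
S_min ≈ 0.0960+0.4267+0.2373+0.3500  ⇒  S_min = 111/100 m

S_min = 111/100 m = 1.1100 m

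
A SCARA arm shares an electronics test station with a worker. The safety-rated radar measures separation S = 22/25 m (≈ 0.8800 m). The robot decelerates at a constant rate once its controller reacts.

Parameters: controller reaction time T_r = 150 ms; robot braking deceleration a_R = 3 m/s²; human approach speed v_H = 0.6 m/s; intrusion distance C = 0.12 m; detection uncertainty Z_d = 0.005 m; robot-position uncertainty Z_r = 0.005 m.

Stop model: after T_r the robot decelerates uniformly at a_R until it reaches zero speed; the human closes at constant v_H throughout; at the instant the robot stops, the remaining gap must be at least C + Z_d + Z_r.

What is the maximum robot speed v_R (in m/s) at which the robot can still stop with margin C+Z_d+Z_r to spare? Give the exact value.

v_R_max = 6/5 m/s = 1.2000 m/s

at the boundary: (1/6)·v² + (7/20)·v + (-33/50) = 0
  disc = (7/20)² − 4·(1/6)·(-33/50) = 9/16 ; √disc = 3/4
  v_R = (−(7/20) + 3/4) / (2·(1/6)) = 6/5 m/s
check:
braking lasts T_s = (6/5)/3 = 0.4000 s
robot covers v_R·T_r = 1.2000·0.1500 = 0.1800 m before braking
braking distance = 1.2000²/(2·3.0000) = 0.2400 m
person approaches 0.6000·(0.1500+0.4000) = 0.3300 m
residual clearance needed = 0.1200+0.0050+0.0050 = 0.1300 m
sum ≈ 0.1800+0.2400+0.3300+0.1300 ≈ 0.8800 m = S ✓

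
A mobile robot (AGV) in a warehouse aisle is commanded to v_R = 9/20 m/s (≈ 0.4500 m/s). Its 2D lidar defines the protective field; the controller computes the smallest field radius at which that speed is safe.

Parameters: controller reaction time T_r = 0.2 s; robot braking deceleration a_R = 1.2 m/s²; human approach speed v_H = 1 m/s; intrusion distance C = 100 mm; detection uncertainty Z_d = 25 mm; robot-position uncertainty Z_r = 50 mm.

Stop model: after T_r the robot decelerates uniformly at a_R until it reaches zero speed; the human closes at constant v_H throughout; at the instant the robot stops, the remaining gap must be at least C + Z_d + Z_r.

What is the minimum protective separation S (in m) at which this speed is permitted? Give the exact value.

stop time T_s = (9/20)/(6/5) = 0.3750 s
robot covers v_R·T_r = 0.4500·0.2000 = 0.0900 m before braking
robot under decel: 0.4500²/(2·1.2000) = 0.0844 m
human over T_r+T_s: 1.0000·(0.2000+0.3750) = 0.5750 m
C+Z_d+Z_r = 0.1000+0.0250+0.0500 = 0.1750 m
S_min ≈ 0.0900+0.0844+0.5750+0.1750  ⇒  S_min = 1479/1600 m

S_min = 1479/1600 m = 0.9244 m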